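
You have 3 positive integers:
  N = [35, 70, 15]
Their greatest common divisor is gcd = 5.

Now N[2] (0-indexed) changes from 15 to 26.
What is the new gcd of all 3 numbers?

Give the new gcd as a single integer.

Answer: 1

Derivation:
Numbers: [35, 70, 15], gcd = 5
Change: index 2, 15 -> 26
gcd of the OTHER numbers (without index 2): gcd([35, 70]) = 35
New gcd = gcd(g_others, new_val) = gcd(35, 26) = 1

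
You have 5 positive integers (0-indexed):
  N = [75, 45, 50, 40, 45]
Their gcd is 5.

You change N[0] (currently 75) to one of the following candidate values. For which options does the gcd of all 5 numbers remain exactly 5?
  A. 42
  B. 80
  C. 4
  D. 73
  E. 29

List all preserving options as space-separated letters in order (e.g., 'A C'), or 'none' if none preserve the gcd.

Answer: B

Derivation:
Old gcd = 5; gcd of others (without N[0]) = 5
New gcd for candidate v: gcd(5, v). Preserves old gcd iff gcd(5, v) = 5.
  Option A: v=42, gcd(5,42)=1 -> changes
  Option B: v=80, gcd(5,80)=5 -> preserves
  Option C: v=4, gcd(5,4)=1 -> changes
  Option D: v=73, gcd(5,73)=1 -> changes
  Option E: v=29, gcd(5,29)=1 -> changes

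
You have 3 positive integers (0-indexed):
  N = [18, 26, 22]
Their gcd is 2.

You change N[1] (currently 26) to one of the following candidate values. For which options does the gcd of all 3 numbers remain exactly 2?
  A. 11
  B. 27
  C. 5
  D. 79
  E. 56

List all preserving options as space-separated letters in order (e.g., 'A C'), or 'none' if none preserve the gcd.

Answer: E

Derivation:
Old gcd = 2; gcd of others (without N[1]) = 2
New gcd for candidate v: gcd(2, v). Preserves old gcd iff gcd(2, v) = 2.
  Option A: v=11, gcd(2,11)=1 -> changes
  Option B: v=27, gcd(2,27)=1 -> changes
  Option C: v=5, gcd(2,5)=1 -> changes
  Option D: v=79, gcd(2,79)=1 -> changes
  Option E: v=56, gcd(2,56)=2 -> preserves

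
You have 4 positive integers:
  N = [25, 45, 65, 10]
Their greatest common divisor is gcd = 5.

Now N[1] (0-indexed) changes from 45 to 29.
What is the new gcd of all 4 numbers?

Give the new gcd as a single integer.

Answer: 1

Derivation:
Numbers: [25, 45, 65, 10], gcd = 5
Change: index 1, 45 -> 29
gcd of the OTHER numbers (without index 1): gcd([25, 65, 10]) = 5
New gcd = gcd(g_others, new_val) = gcd(5, 29) = 1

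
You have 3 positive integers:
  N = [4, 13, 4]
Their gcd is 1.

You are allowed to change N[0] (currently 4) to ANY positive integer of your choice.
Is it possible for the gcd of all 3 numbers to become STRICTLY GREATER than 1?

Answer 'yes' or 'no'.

Answer: no

Derivation:
Current gcd = 1
gcd of all OTHER numbers (without N[0]=4): gcd([13, 4]) = 1
The new gcd after any change is gcd(1, new_value).
This can be at most 1.
Since 1 = old gcd 1, the gcd can only stay the same or decrease.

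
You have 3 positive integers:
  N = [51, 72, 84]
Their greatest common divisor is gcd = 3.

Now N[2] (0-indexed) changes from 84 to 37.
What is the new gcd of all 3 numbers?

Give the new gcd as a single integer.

Numbers: [51, 72, 84], gcd = 3
Change: index 2, 84 -> 37
gcd of the OTHER numbers (without index 2): gcd([51, 72]) = 3
New gcd = gcd(g_others, new_val) = gcd(3, 37) = 1

Answer: 1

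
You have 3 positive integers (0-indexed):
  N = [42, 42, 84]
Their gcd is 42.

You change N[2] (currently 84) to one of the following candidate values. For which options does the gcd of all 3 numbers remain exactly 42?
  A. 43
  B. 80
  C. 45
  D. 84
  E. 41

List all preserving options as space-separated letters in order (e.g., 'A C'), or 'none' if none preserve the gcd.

Answer: D

Derivation:
Old gcd = 42; gcd of others (without N[2]) = 42
New gcd for candidate v: gcd(42, v). Preserves old gcd iff gcd(42, v) = 42.
  Option A: v=43, gcd(42,43)=1 -> changes
  Option B: v=80, gcd(42,80)=2 -> changes
  Option C: v=45, gcd(42,45)=3 -> changes
  Option D: v=84, gcd(42,84)=42 -> preserves
  Option E: v=41, gcd(42,41)=1 -> changes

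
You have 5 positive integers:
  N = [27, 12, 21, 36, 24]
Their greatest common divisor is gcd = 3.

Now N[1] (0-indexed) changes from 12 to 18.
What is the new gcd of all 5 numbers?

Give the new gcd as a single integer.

Answer: 3

Derivation:
Numbers: [27, 12, 21, 36, 24], gcd = 3
Change: index 1, 12 -> 18
gcd of the OTHER numbers (without index 1): gcd([27, 21, 36, 24]) = 3
New gcd = gcd(g_others, new_val) = gcd(3, 18) = 3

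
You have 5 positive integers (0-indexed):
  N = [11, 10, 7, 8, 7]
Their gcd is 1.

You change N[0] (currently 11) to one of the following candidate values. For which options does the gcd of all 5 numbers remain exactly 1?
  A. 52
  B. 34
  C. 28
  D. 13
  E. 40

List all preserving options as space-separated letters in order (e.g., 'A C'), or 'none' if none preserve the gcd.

Answer: A B C D E

Derivation:
Old gcd = 1; gcd of others (without N[0]) = 1
New gcd for candidate v: gcd(1, v). Preserves old gcd iff gcd(1, v) = 1.
  Option A: v=52, gcd(1,52)=1 -> preserves
  Option B: v=34, gcd(1,34)=1 -> preserves
  Option C: v=28, gcd(1,28)=1 -> preserves
  Option D: v=13, gcd(1,13)=1 -> preserves
  Option E: v=40, gcd(1,40)=1 -> preserves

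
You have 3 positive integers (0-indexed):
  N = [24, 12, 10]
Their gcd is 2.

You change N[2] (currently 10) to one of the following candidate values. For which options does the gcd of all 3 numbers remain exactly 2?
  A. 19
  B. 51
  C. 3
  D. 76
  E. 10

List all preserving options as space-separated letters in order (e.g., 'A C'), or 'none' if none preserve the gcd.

Answer: E

Derivation:
Old gcd = 2; gcd of others (without N[2]) = 12
New gcd for candidate v: gcd(12, v). Preserves old gcd iff gcd(12, v) = 2.
  Option A: v=19, gcd(12,19)=1 -> changes
  Option B: v=51, gcd(12,51)=3 -> changes
  Option C: v=3, gcd(12,3)=3 -> changes
  Option D: v=76, gcd(12,76)=4 -> changes
  Option E: v=10, gcd(12,10)=2 -> preserves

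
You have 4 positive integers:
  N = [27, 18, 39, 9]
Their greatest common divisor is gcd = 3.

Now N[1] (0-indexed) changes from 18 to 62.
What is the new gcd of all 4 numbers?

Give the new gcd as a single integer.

Answer: 1

Derivation:
Numbers: [27, 18, 39, 9], gcd = 3
Change: index 1, 18 -> 62
gcd of the OTHER numbers (without index 1): gcd([27, 39, 9]) = 3
New gcd = gcd(g_others, new_val) = gcd(3, 62) = 1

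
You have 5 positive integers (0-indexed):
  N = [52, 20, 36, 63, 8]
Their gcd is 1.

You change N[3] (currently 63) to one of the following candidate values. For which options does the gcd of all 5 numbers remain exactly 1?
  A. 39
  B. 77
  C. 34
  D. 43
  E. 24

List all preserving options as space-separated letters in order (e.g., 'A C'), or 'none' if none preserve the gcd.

Old gcd = 1; gcd of others (without N[3]) = 4
New gcd for candidate v: gcd(4, v). Preserves old gcd iff gcd(4, v) = 1.
  Option A: v=39, gcd(4,39)=1 -> preserves
  Option B: v=77, gcd(4,77)=1 -> preserves
  Option C: v=34, gcd(4,34)=2 -> changes
  Option D: v=43, gcd(4,43)=1 -> preserves
  Option E: v=24, gcd(4,24)=4 -> changes

Answer: A B D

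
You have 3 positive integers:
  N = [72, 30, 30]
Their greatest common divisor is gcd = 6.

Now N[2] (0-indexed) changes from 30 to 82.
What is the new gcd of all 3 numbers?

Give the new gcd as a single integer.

Numbers: [72, 30, 30], gcd = 6
Change: index 2, 30 -> 82
gcd of the OTHER numbers (without index 2): gcd([72, 30]) = 6
New gcd = gcd(g_others, new_val) = gcd(6, 82) = 2

Answer: 2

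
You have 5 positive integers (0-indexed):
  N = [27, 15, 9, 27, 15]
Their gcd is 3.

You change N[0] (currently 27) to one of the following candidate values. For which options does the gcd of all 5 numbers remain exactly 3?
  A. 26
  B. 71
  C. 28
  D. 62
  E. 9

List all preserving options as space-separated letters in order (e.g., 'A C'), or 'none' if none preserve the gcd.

Old gcd = 3; gcd of others (without N[0]) = 3
New gcd for candidate v: gcd(3, v). Preserves old gcd iff gcd(3, v) = 3.
  Option A: v=26, gcd(3,26)=1 -> changes
  Option B: v=71, gcd(3,71)=1 -> changes
  Option C: v=28, gcd(3,28)=1 -> changes
  Option D: v=62, gcd(3,62)=1 -> changes
  Option E: v=9, gcd(3,9)=3 -> preserves

Answer: E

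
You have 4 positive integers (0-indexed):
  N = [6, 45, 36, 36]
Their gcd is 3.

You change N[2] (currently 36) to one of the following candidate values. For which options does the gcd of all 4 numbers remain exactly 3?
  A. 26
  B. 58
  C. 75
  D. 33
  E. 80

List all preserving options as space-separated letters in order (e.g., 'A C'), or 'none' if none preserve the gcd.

Answer: C D

Derivation:
Old gcd = 3; gcd of others (without N[2]) = 3
New gcd for candidate v: gcd(3, v). Preserves old gcd iff gcd(3, v) = 3.
  Option A: v=26, gcd(3,26)=1 -> changes
  Option B: v=58, gcd(3,58)=1 -> changes
  Option C: v=75, gcd(3,75)=3 -> preserves
  Option D: v=33, gcd(3,33)=3 -> preserves
  Option E: v=80, gcd(3,80)=1 -> changes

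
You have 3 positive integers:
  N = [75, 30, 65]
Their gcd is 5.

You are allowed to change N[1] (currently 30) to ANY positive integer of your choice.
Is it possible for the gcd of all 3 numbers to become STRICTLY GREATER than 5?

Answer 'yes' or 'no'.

Answer: no

Derivation:
Current gcd = 5
gcd of all OTHER numbers (without N[1]=30): gcd([75, 65]) = 5
The new gcd after any change is gcd(5, new_value).
This can be at most 5.
Since 5 = old gcd 5, the gcd can only stay the same or decrease.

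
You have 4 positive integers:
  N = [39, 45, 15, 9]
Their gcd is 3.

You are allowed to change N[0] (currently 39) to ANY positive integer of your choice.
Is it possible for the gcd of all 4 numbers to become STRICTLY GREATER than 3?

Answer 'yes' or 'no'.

Current gcd = 3
gcd of all OTHER numbers (without N[0]=39): gcd([45, 15, 9]) = 3
The new gcd after any change is gcd(3, new_value).
This can be at most 3.
Since 3 = old gcd 3, the gcd can only stay the same or decrease.

Answer: no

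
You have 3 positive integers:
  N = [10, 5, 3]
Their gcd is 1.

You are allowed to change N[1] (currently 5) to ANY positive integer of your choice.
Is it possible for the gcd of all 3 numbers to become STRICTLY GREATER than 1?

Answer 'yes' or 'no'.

Answer: no

Derivation:
Current gcd = 1
gcd of all OTHER numbers (without N[1]=5): gcd([10, 3]) = 1
The new gcd after any change is gcd(1, new_value).
This can be at most 1.
Since 1 = old gcd 1, the gcd can only stay the same or decrease.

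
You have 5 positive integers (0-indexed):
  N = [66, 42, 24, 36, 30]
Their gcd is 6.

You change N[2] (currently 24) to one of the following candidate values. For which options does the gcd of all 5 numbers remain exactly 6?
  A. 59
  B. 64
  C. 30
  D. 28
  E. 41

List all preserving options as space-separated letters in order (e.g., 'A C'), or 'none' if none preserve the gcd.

Old gcd = 6; gcd of others (without N[2]) = 6
New gcd for candidate v: gcd(6, v). Preserves old gcd iff gcd(6, v) = 6.
  Option A: v=59, gcd(6,59)=1 -> changes
  Option B: v=64, gcd(6,64)=2 -> changes
  Option C: v=30, gcd(6,30)=6 -> preserves
  Option D: v=28, gcd(6,28)=2 -> changes
  Option E: v=41, gcd(6,41)=1 -> changes

Answer: C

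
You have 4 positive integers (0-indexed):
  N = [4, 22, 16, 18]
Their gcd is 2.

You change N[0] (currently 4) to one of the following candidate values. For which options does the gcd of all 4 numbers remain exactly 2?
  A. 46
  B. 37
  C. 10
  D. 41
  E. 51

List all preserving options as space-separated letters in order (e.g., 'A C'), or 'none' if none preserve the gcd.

Answer: A C

Derivation:
Old gcd = 2; gcd of others (without N[0]) = 2
New gcd for candidate v: gcd(2, v). Preserves old gcd iff gcd(2, v) = 2.
  Option A: v=46, gcd(2,46)=2 -> preserves
  Option B: v=37, gcd(2,37)=1 -> changes
  Option C: v=10, gcd(2,10)=2 -> preserves
  Option D: v=41, gcd(2,41)=1 -> changes
  Option E: v=51, gcd(2,51)=1 -> changes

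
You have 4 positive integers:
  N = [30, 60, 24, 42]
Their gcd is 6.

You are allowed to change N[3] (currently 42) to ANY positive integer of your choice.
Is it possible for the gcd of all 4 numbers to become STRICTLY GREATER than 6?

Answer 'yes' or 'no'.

Answer: no

Derivation:
Current gcd = 6
gcd of all OTHER numbers (without N[3]=42): gcd([30, 60, 24]) = 6
The new gcd after any change is gcd(6, new_value).
This can be at most 6.
Since 6 = old gcd 6, the gcd can only stay the same or decrease.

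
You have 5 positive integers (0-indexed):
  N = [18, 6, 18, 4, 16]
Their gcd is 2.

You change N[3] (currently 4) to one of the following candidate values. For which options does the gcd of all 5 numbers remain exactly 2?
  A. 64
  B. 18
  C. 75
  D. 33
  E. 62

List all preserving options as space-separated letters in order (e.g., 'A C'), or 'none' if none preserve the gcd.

Answer: A B E

Derivation:
Old gcd = 2; gcd of others (without N[3]) = 2
New gcd for candidate v: gcd(2, v). Preserves old gcd iff gcd(2, v) = 2.
  Option A: v=64, gcd(2,64)=2 -> preserves
  Option B: v=18, gcd(2,18)=2 -> preserves
  Option C: v=75, gcd(2,75)=1 -> changes
  Option D: v=33, gcd(2,33)=1 -> changes
  Option E: v=62, gcd(2,62)=2 -> preserves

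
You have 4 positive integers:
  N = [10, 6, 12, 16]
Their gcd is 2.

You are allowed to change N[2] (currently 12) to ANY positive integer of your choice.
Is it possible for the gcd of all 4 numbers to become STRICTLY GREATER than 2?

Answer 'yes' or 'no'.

Current gcd = 2
gcd of all OTHER numbers (without N[2]=12): gcd([10, 6, 16]) = 2
The new gcd after any change is gcd(2, new_value).
This can be at most 2.
Since 2 = old gcd 2, the gcd can only stay the same or decrease.

Answer: no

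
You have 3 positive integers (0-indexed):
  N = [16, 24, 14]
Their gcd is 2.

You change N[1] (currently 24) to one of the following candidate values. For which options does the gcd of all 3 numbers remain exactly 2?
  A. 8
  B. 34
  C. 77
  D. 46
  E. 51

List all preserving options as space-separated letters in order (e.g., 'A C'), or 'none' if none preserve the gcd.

Answer: A B D

Derivation:
Old gcd = 2; gcd of others (without N[1]) = 2
New gcd for candidate v: gcd(2, v). Preserves old gcd iff gcd(2, v) = 2.
  Option A: v=8, gcd(2,8)=2 -> preserves
  Option B: v=34, gcd(2,34)=2 -> preserves
  Option C: v=77, gcd(2,77)=1 -> changes
  Option D: v=46, gcd(2,46)=2 -> preserves
  Option E: v=51, gcd(2,51)=1 -> changes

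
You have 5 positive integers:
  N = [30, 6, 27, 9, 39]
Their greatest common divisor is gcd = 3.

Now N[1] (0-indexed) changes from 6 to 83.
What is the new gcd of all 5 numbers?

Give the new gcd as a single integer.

Answer: 1

Derivation:
Numbers: [30, 6, 27, 9, 39], gcd = 3
Change: index 1, 6 -> 83
gcd of the OTHER numbers (without index 1): gcd([30, 27, 9, 39]) = 3
New gcd = gcd(g_others, new_val) = gcd(3, 83) = 1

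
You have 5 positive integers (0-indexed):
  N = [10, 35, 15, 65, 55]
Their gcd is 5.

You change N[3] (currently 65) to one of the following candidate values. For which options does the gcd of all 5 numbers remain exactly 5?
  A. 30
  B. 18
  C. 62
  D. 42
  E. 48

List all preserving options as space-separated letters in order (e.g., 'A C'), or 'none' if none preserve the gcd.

Answer: A

Derivation:
Old gcd = 5; gcd of others (without N[3]) = 5
New gcd for candidate v: gcd(5, v). Preserves old gcd iff gcd(5, v) = 5.
  Option A: v=30, gcd(5,30)=5 -> preserves
  Option B: v=18, gcd(5,18)=1 -> changes
  Option C: v=62, gcd(5,62)=1 -> changes
  Option D: v=42, gcd(5,42)=1 -> changes
  Option E: v=48, gcd(5,48)=1 -> changes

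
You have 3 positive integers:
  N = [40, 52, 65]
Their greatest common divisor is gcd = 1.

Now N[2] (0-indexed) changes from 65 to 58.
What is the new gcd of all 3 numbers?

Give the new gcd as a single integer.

Answer: 2

Derivation:
Numbers: [40, 52, 65], gcd = 1
Change: index 2, 65 -> 58
gcd of the OTHER numbers (without index 2): gcd([40, 52]) = 4
New gcd = gcd(g_others, new_val) = gcd(4, 58) = 2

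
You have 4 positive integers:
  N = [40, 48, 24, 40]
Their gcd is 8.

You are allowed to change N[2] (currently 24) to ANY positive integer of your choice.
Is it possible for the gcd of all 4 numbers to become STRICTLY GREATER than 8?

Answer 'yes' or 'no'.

Answer: no

Derivation:
Current gcd = 8
gcd of all OTHER numbers (without N[2]=24): gcd([40, 48, 40]) = 8
The new gcd after any change is gcd(8, new_value).
This can be at most 8.
Since 8 = old gcd 8, the gcd can only stay the same or decrease.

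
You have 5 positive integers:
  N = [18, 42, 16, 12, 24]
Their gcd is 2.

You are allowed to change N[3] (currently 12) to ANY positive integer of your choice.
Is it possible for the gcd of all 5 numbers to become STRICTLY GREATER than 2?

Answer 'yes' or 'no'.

Current gcd = 2
gcd of all OTHER numbers (without N[3]=12): gcd([18, 42, 16, 24]) = 2
The new gcd after any change is gcd(2, new_value).
This can be at most 2.
Since 2 = old gcd 2, the gcd can only stay the same or decrease.

Answer: no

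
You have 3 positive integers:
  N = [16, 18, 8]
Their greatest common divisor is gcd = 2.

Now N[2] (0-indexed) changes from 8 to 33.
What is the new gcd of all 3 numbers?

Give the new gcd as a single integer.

Numbers: [16, 18, 8], gcd = 2
Change: index 2, 8 -> 33
gcd of the OTHER numbers (without index 2): gcd([16, 18]) = 2
New gcd = gcd(g_others, new_val) = gcd(2, 33) = 1

Answer: 1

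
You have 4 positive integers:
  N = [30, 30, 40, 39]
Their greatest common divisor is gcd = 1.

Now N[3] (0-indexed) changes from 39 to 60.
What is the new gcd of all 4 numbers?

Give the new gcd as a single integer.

Answer: 10

Derivation:
Numbers: [30, 30, 40, 39], gcd = 1
Change: index 3, 39 -> 60
gcd of the OTHER numbers (without index 3): gcd([30, 30, 40]) = 10
New gcd = gcd(g_others, new_val) = gcd(10, 60) = 10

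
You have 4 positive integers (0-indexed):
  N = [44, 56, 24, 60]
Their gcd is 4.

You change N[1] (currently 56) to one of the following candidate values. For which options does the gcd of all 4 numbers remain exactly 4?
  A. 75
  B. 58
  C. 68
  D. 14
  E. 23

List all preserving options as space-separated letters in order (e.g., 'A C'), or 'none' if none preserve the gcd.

Old gcd = 4; gcd of others (without N[1]) = 4
New gcd for candidate v: gcd(4, v). Preserves old gcd iff gcd(4, v) = 4.
  Option A: v=75, gcd(4,75)=1 -> changes
  Option B: v=58, gcd(4,58)=2 -> changes
  Option C: v=68, gcd(4,68)=4 -> preserves
  Option D: v=14, gcd(4,14)=2 -> changes
  Option E: v=23, gcd(4,23)=1 -> changes

Answer: C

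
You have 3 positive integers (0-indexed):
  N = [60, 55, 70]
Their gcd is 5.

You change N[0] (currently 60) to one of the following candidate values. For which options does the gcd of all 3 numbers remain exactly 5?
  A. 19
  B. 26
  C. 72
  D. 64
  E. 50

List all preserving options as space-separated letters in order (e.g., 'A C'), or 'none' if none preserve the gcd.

Answer: E

Derivation:
Old gcd = 5; gcd of others (without N[0]) = 5
New gcd for candidate v: gcd(5, v). Preserves old gcd iff gcd(5, v) = 5.
  Option A: v=19, gcd(5,19)=1 -> changes
  Option B: v=26, gcd(5,26)=1 -> changes
  Option C: v=72, gcd(5,72)=1 -> changes
  Option D: v=64, gcd(5,64)=1 -> changes
  Option E: v=50, gcd(5,50)=5 -> preserves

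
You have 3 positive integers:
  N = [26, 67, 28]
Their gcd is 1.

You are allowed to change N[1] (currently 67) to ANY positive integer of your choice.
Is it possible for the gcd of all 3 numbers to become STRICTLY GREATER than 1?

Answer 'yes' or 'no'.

Current gcd = 1
gcd of all OTHER numbers (without N[1]=67): gcd([26, 28]) = 2
The new gcd after any change is gcd(2, new_value).
This can be at most 2.
Since 2 > old gcd 1, the gcd CAN increase (e.g., set N[1] = 2).

Answer: yes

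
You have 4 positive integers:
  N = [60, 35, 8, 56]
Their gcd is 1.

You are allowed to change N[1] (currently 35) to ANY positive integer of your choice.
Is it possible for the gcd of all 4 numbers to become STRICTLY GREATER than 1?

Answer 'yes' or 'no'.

Current gcd = 1
gcd of all OTHER numbers (without N[1]=35): gcd([60, 8, 56]) = 4
The new gcd after any change is gcd(4, new_value).
This can be at most 4.
Since 4 > old gcd 1, the gcd CAN increase (e.g., set N[1] = 4).

Answer: yes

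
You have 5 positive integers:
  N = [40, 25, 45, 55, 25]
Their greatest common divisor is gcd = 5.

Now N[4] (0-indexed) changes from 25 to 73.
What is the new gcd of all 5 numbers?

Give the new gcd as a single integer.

Numbers: [40, 25, 45, 55, 25], gcd = 5
Change: index 4, 25 -> 73
gcd of the OTHER numbers (without index 4): gcd([40, 25, 45, 55]) = 5
New gcd = gcd(g_others, new_val) = gcd(5, 73) = 1

Answer: 1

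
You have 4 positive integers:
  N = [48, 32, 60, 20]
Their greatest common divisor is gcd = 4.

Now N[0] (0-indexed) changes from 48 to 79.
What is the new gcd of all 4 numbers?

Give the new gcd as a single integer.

Answer: 1

Derivation:
Numbers: [48, 32, 60, 20], gcd = 4
Change: index 0, 48 -> 79
gcd of the OTHER numbers (without index 0): gcd([32, 60, 20]) = 4
New gcd = gcd(g_others, new_val) = gcd(4, 79) = 1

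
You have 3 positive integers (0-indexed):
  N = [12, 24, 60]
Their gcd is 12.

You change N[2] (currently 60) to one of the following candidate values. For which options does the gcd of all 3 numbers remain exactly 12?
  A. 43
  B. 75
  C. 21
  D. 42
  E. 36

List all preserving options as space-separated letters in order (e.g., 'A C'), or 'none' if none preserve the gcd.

Old gcd = 12; gcd of others (without N[2]) = 12
New gcd for candidate v: gcd(12, v). Preserves old gcd iff gcd(12, v) = 12.
  Option A: v=43, gcd(12,43)=1 -> changes
  Option B: v=75, gcd(12,75)=3 -> changes
  Option C: v=21, gcd(12,21)=3 -> changes
  Option D: v=42, gcd(12,42)=6 -> changes
  Option E: v=36, gcd(12,36)=12 -> preserves

Answer: E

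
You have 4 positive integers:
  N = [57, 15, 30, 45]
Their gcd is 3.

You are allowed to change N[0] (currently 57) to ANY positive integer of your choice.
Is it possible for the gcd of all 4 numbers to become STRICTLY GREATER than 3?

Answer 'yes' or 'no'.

Current gcd = 3
gcd of all OTHER numbers (without N[0]=57): gcd([15, 30, 45]) = 15
The new gcd after any change is gcd(15, new_value).
This can be at most 15.
Since 15 > old gcd 3, the gcd CAN increase (e.g., set N[0] = 15).

Answer: yes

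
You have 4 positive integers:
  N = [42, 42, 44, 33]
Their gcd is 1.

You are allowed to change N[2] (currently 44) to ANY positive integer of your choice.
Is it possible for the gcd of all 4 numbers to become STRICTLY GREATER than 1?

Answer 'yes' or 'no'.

Answer: yes

Derivation:
Current gcd = 1
gcd of all OTHER numbers (without N[2]=44): gcd([42, 42, 33]) = 3
The new gcd after any change is gcd(3, new_value).
This can be at most 3.
Since 3 > old gcd 1, the gcd CAN increase (e.g., set N[2] = 3).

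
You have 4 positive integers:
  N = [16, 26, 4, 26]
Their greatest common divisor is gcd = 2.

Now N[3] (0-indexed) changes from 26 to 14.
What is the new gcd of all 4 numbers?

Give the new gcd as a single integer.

Answer: 2

Derivation:
Numbers: [16, 26, 4, 26], gcd = 2
Change: index 3, 26 -> 14
gcd of the OTHER numbers (without index 3): gcd([16, 26, 4]) = 2
New gcd = gcd(g_others, new_val) = gcd(2, 14) = 2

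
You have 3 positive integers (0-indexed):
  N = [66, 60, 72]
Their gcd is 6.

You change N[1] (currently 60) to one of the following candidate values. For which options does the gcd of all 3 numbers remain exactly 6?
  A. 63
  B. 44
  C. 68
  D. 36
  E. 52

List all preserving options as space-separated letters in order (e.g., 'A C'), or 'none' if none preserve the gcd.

Answer: D

Derivation:
Old gcd = 6; gcd of others (without N[1]) = 6
New gcd for candidate v: gcd(6, v). Preserves old gcd iff gcd(6, v) = 6.
  Option A: v=63, gcd(6,63)=3 -> changes
  Option B: v=44, gcd(6,44)=2 -> changes
  Option C: v=68, gcd(6,68)=2 -> changes
  Option D: v=36, gcd(6,36)=6 -> preserves
  Option E: v=52, gcd(6,52)=2 -> changes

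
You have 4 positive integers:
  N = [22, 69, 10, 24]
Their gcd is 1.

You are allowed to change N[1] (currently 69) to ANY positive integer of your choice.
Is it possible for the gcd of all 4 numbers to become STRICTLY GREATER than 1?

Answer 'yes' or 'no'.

Answer: yes

Derivation:
Current gcd = 1
gcd of all OTHER numbers (without N[1]=69): gcd([22, 10, 24]) = 2
The new gcd after any change is gcd(2, new_value).
This can be at most 2.
Since 2 > old gcd 1, the gcd CAN increase (e.g., set N[1] = 2).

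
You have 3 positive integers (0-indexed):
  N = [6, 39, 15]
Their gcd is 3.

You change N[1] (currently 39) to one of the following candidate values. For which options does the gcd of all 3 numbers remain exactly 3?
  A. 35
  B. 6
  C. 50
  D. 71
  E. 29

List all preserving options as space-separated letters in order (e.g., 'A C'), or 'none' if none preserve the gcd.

Old gcd = 3; gcd of others (without N[1]) = 3
New gcd for candidate v: gcd(3, v). Preserves old gcd iff gcd(3, v) = 3.
  Option A: v=35, gcd(3,35)=1 -> changes
  Option B: v=6, gcd(3,6)=3 -> preserves
  Option C: v=50, gcd(3,50)=1 -> changes
  Option D: v=71, gcd(3,71)=1 -> changes
  Option E: v=29, gcd(3,29)=1 -> changes

Answer: B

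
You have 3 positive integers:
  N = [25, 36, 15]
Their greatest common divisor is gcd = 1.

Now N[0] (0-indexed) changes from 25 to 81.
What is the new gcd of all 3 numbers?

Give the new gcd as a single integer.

Numbers: [25, 36, 15], gcd = 1
Change: index 0, 25 -> 81
gcd of the OTHER numbers (without index 0): gcd([36, 15]) = 3
New gcd = gcd(g_others, new_val) = gcd(3, 81) = 3

Answer: 3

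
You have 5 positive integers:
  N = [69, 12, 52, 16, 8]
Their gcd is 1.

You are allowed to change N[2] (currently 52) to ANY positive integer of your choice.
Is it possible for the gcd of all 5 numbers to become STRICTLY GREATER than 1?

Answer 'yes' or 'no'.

Answer: no

Derivation:
Current gcd = 1
gcd of all OTHER numbers (without N[2]=52): gcd([69, 12, 16, 8]) = 1
The new gcd after any change is gcd(1, new_value).
This can be at most 1.
Since 1 = old gcd 1, the gcd can only stay the same or decrease.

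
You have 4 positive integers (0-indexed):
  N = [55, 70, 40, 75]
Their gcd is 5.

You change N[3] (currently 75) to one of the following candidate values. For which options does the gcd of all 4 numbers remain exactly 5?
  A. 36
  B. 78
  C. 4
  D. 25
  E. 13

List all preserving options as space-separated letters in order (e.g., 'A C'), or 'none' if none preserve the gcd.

Old gcd = 5; gcd of others (without N[3]) = 5
New gcd for candidate v: gcd(5, v). Preserves old gcd iff gcd(5, v) = 5.
  Option A: v=36, gcd(5,36)=1 -> changes
  Option B: v=78, gcd(5,78)=1 -> changes
  Option C: v=4, gcd(5,4)=1 -> changes
  Option D: v=25, gcd(5,25)=5 -> preserves
  Option E: v=13, gcd(5,13)=1 -> changes

Answer: D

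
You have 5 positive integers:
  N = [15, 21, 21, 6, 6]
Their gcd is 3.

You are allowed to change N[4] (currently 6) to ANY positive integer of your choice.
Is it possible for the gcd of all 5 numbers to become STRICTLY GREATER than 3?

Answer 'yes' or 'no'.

Current gcd = 3
gcd of all OTHER numbers (without N[4]=6): gcd([15, 21, 21, 6]) = 3
The new gcd after any change is gcd(3, new_value).
This can be at most 3.
Since 3 = old gcd 3, the gcd can only stay the same or decrease.

Answer: no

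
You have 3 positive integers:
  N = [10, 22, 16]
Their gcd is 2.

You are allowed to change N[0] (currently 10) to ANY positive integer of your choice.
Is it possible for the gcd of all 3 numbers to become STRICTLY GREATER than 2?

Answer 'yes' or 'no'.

Current gcd = 2
gcd of all OTHER numbers (without N[0]=10): gcd([22, 16]) = 2
The new gcd after any change is gcd(2, new_value).
This can be at most 2.
Since 2 = old gcd 2, the gcd can only stay the same or decrease.

Answer: no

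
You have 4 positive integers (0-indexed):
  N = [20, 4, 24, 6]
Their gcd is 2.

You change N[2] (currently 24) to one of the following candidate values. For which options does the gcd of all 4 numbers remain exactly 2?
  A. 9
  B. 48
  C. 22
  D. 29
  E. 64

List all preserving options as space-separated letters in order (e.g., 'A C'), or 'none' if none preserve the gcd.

Answer: B C E

Derivation:
Old gcd = 2; gcd of others (without N[2]) = 2
New gcd for candidate v: gcd(2, v). Preserves old gcd iff gcd(2, v) = 2.
  Option A: v=9, gcd(2,9)=1 -> changes
  Option B: v=48, gcd(2,48)=2 -> preserves
  Option C: v=22, gcd(2,22)=2 -> preserves
  Option D: v=29, gcd(2,29)=1 -> changes
  Option E: v=64, gcd(2,64)=2 -> preserves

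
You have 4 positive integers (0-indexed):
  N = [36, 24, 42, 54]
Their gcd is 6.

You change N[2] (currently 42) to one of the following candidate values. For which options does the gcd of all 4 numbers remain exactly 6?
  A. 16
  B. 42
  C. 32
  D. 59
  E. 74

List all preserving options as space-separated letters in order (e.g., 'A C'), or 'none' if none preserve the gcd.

Old gcd = 6; gcd of others (without N[2]) = 6
New gcd for candidate v: gcd(6, v). Preserves old gcd iff gcd(6, v) = 6.
  Option A: v=16, gcd(6,16)=2 -> changes
  Option B: v=42, gcd(6,42)=6 -> preserves
  Option C: v=32, gcd(6,32)=2 -> changes
  Option D: v=59, gcd(6,59)=1 -> changes
  Option E: v=74, gcd(6,74)=2 -> changes

Answer: B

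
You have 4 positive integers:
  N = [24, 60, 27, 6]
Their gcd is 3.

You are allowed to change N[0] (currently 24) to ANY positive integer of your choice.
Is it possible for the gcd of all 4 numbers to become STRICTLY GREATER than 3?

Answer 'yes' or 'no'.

Answer: no

Derivation:
Current gcd = 3
gcd of all OTHER numbers (without N[0]=24): gcd([60, 27, 6]) = 3
The new gcd after any change is gcd(3, new_value).
This can be at most 3.
Since 3 = old gcd 3, the gcd can only stay the same or decrease.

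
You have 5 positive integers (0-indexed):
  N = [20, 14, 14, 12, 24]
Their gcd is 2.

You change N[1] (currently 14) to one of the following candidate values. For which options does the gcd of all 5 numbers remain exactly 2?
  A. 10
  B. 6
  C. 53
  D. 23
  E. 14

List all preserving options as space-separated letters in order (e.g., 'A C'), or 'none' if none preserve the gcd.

Answer: A B E

Derivation:
Old gcd = 2; gcd of others (without N[1]) = 2
New gcd for candidate v: gcd(2, v). Preserves old gcd iff gcd(2, v) = 2.
  Option A: v=10, gcd(2,10)=2 -> preserves
  Option B: v=6, gcd(2,6)=2 -> preserves
  Option C: v=53, gcd(2,53)=1 -> changes
  Option D: v=23, gcd(2,23)=1 -> changes
  Option E: v=14, gcd(2,14)=2 -> preserves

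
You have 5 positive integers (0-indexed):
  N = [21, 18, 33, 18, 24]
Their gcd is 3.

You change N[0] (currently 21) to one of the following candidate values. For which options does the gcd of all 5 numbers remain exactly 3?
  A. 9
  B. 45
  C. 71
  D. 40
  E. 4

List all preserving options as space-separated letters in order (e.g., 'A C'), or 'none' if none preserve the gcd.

Old gcd = 3; gcd of others (without N[0]) = 3
New gcd for candidate v: gcd(3, v). Preserves old gcd iff gcd(3, v) = 3.
  Option A: v=9, gcd(3,9)=3 -> preserves
  Option B: v=45, gcd(3,45)=3 -> preserves
  Option C: v=71, gcd(3,71)=1 -> changes
  Option D: v=40, gcd(3,40)=1 -> changes
  Option E: v=4, gcd(3,4)=1 -> changes

Answer: A B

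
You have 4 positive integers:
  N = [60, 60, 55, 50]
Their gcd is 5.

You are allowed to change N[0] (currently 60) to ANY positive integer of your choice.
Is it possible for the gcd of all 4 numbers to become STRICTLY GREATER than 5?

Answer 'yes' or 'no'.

Current gcd = 5
gcd of all OTHER numbers (without N[0]=60): gcd([60, 55, 50]) = 5
The new gcd after any change is gcd(5, new_value).
This can be at most 5.
Since 5 = old gcd 5, the gcd can only stay the same or decrease.

Answer: no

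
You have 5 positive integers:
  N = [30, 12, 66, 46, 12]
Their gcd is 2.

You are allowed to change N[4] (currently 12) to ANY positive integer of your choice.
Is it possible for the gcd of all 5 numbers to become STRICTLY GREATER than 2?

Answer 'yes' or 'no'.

Current gcd = 2
gcd of all OTHER numbers (without N[4]=12): gcd([30, 12, 66, 46]) = 2
The new gcd after any change is gcd(2, new_value).
This can be at most 2.
Since 2 = old gcd 2, the gcd can only stay the same or decrease.

Answer: no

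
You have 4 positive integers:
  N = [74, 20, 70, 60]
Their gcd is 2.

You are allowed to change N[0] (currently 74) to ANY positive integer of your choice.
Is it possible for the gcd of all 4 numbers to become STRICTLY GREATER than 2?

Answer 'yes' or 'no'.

Current gcd = 2
gcd of all OTHER numbers (without N[0]=74): gcd([20, 70, 60]) = 10
The new gcd after any change is gcd(10, new_value).
This can be at most 10.
Since 10 > old gcd 2, the gcd CAN increase (e.g., set N[0] = 10).

Answer: yes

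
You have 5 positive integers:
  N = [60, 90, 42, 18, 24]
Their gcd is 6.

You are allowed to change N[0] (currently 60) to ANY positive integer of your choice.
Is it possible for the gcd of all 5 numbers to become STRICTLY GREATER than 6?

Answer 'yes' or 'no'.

Current gcd = 6
gcd of all OTHER numbers (without N[0]=60): gcd([90, 42, 18, 24]) = 6
The new gcd after any change is gcd(6, new_value).
This can be at most 6.
Since 6 = old gcd 6, the gcd can only stay the same or decrease.

Answer: no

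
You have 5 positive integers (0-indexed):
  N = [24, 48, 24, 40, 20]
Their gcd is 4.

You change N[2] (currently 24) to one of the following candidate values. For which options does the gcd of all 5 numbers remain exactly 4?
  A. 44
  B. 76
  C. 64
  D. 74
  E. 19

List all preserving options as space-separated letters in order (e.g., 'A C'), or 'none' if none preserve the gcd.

Old gcd = 4; gcd of others (without N[2]) = 4
New gcd for candidate v: gcd(4, v). Preserves old gcd iff gcd(4, v) = 4.
  Option A: v=44, gcd(4,44)=4 -> preserves
  Option B: v=76, gcd(4,76)=4 -> preserves
  Option C: v=64, gcd(4,64)=4 -> preserves
  Option D: v=74, gcd(4,74)=2 -> changes
  Option E: v=19, gcd(4,19)=1 -> changes

Answer: A B C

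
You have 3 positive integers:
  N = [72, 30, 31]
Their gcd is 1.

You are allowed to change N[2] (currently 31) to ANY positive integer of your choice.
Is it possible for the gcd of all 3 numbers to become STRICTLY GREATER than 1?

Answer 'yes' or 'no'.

Current gcd = 1
gcd of all OTHER numbers (without N[2]=31): gcd([72, 30]) = 6
The new gcd after any change is gcd(6, new_value).
This can be at most 6.
Since 6 > old gcd 1, the gcd CAN increase (e.g., set N[2] = 6).

Answer: yes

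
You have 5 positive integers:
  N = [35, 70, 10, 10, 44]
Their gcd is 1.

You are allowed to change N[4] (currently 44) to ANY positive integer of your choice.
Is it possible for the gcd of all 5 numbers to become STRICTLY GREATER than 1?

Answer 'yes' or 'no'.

Answer: yes

Derivation:
Current gcd = 1
gcd of all OTHER numbers (without N[4]=44): gcd([35, 70, 10, 10]) = 5
The new gcd after any change is gcd(5, new_value).
This can be at most 5.
Since 5 > old gcd 1, the gcd CAN increase (e.g., set N[4] = 5).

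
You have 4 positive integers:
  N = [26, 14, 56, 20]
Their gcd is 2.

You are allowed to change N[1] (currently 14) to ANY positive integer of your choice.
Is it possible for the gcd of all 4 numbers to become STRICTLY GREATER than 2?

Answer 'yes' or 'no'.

Answer: no

Derivation:
Current gcd = 2
gcd of all OTHER numbers (without N[1]=14): gcd([26, 56, 20]) = 2
The new gcd after any change is gcd(2, new_value).
This can be at most 2.
Since 2 = old gcd 2, the gcd can only stay the same or decrease.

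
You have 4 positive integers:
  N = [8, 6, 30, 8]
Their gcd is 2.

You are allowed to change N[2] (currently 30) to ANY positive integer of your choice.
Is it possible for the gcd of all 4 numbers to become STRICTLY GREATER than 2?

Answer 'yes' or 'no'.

Answer: no

Derivation:
Current gcd = 2
gcd of all OTHER numbers (without N[2]=30): gcd([8, 6, 8]) = 2
The new gcd after any change is gcd(2, new_value).
This can be at most 2.
Since 2 = old gcd 2, the gcd can only stay the same or decrease.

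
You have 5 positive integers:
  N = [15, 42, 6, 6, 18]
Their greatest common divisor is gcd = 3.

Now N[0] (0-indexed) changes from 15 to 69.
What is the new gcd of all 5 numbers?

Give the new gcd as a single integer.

Numbers: [15, 42, 6, 6, 18], gcd = 3
Change: index 0, 15 -> 69
gcd of the OTHER numbers (without index 0): gcd([42, 6, 6, 18]) = 6
New gcd = gcd(g_others, new_val) = gcd(6, 69) = 3

Answer: 3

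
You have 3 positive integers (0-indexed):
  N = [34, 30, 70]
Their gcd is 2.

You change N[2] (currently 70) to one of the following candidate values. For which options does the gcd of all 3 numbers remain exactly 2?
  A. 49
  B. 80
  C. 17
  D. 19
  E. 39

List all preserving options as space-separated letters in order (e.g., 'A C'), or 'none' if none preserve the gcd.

Old gcd = 2; gcd of others (without N[2]) = 2
New gcd for candidate v: gcd(2, v). Preserves old gcd iff gcd(2, v) = 2.
  Option A: v=49, gcd(2,49)=1 -> changes
  Option B: v=80, gcd(2,80)=2 -> preserves
  Option C: v=17, gcd(2,17)=1 -> changes
  Option D: v=19, gcd(2,19)=1 -> changes
  Option E: v=39, gcd(2,39)=1 -> changes

Answer: B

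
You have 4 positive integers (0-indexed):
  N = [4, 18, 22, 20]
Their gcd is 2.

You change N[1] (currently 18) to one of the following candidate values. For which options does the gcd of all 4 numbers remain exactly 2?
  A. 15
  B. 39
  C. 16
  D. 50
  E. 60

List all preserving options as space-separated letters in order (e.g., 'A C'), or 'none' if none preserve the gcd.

Answer: C D E

Derivation:
Old gcd = 2; gcd of others (without N[1]) = 2
New gcd for candidate v: gcd(2, v). Preserves old gcd iff gcd(2, v) = 2.
  Option A: v=15, gcd(2,15)=1 -> changes
  Option B: v=39, gcd(2,39)=1 -> changes
  Option C: v=16, gcd(2,16)=2 -> preserves
  Option D: v=50, gcd(2,50)=2 -> preserves
  Option E: v=60, gcd(2,60)=2 -> preserves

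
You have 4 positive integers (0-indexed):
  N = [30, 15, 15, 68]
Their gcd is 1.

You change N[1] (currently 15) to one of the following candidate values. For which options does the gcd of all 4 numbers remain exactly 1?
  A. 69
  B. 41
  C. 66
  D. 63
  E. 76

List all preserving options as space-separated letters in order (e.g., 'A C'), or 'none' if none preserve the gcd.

Old gcd = 1; gcd of others (without N[1]) = 1
New gcd for candidate v: gcd(1, v). Preserves old gcd iff gcd(1, v) = 1.
  Option A: v=69, gcd(1,69)=1 -> preserves
  Option B: v=41, gcd(1,41)=1 -> preserves
  Option C: v=66, gcd(1,66)=1 -> preserves
  Option D: v=63, gcd(1,63)=1 -> preserves
  Option E: v=76, gcd(1,76)=1 -> preserves

Answer: A B C D E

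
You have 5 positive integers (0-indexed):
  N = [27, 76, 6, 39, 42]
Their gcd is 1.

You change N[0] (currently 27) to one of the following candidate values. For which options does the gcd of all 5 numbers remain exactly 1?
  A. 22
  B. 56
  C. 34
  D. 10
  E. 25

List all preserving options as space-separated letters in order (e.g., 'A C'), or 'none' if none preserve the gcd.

Old gcd = 1; gcd of others (without N[0]) = 1
New gcd for candidate v: gcd(1, v). Preserves old gcd iff gcd(1, v) = 1.
  Option A: v=22, gcd(1,22)=1 -> preserves
  Option B: v=56, gcd(1,56)=1 -> preserves
  Option C: v=34, gcd(1,34)=1 -> preserves
  Option D: v=10, gcd(1,10)=1 -> preserves
  Option E: v=25, gcd(1,25)=1 -> preserves

Answer: A B C D E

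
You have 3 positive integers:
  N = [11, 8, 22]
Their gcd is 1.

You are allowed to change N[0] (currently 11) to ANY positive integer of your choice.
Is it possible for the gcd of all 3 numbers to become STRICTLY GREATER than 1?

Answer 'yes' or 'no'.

Answer: yes

Derivation:
Current gcd = 1
gcd of all OTHER numbers (without N[0]=11): gcd([8, 22]) = 2
The new gcd after any change is gcd(2, new_value).
This can be at most 2.
Since 2 > old gcd 1, the gcd CAN increase (e.g., set N[0] = 2).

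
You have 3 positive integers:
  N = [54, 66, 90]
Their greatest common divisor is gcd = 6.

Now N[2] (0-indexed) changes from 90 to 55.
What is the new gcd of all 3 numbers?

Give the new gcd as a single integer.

Numbers: [54, 66, 90], gcd = 6
Change: index 2, 90 -> 55
gcd of the OTHER numbers (without index 2): gcd([54, 66]) = 6
New gcd = gcd(g_others, new_val) = gcd(6, 55) = 1

Answer: 1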